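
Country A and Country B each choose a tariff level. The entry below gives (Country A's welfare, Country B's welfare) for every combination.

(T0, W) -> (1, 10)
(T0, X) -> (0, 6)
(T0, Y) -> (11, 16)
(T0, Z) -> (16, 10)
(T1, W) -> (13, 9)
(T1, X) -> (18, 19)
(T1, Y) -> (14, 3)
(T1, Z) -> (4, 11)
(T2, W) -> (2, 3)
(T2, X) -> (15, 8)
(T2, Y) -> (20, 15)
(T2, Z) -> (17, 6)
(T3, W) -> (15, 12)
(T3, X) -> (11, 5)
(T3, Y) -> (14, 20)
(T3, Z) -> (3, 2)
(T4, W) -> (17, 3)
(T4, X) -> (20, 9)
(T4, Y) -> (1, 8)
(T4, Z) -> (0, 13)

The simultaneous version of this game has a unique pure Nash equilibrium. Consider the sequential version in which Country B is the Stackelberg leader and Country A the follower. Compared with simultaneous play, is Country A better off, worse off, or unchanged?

unchanged

Work backward from Country A's decision.
- W: BR = T4, leader payoff 3.
- X: BR = T4, leader payoff 9.
- Y: BR = T2, leader payoff 15.
- Z: BR = T2, leader payoff 6.
Country B's induced payoffs are 3, 9, 15, 6, so Country B commits to Y. Subgame-perfect outcome: (T2, Y) with payoffs (20, 15).
For the simultaneous game, intersect best replies.
Country A's best replies: W→T4; X→T4; Y→T2; Z→T2.
Country B's best replies: T0→Y; T1→X; T2→Y; T3→Y; T4→Z.
Only (T2, Y) has each player best-responding; Nash payoffs (20, 15).
Country A earns 20 sequentially versus 20 at the Nash outcome: unchanged.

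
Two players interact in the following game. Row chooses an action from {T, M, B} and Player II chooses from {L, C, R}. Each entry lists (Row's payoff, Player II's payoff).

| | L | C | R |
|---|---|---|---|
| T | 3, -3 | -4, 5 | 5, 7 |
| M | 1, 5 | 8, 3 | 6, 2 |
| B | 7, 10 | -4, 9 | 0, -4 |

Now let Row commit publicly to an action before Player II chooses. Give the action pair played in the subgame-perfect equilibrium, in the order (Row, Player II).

Work backward from Player II's decision.
- T → Player II plays R (best of -3, 5, 7); Row gets 5.
- M → Player II plays L (best of 5, 3, 2); Row gets 1.
- B → Player II plays L (best of 10, 9, -4); Row gets 7.
Maximizing over 5, 1, 7, Row chooses B. Subgame-perfect outcome: (B, L) with payoffs (7, 10).

(B, L)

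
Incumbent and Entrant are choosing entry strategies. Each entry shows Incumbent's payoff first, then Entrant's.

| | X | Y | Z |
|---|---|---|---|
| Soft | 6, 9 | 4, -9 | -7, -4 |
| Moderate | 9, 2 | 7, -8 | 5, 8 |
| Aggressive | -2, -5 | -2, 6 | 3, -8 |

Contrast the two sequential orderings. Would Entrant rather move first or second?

second

If Incumbent leads: Entrant's best replies are Soft→X, Moderate→Z, Aggressive→Y; Incumbent's induced payoffs 6, 5, -2; outcome (Soft, X), payoffs (6, 9).
If Entrant leads: Incumbent's best replies are X→Moderate, Y→Moderate, Z→Moderate; Entrant's induced payoffs 2, -8, 8; outcome (Moderate, Z), payoffs (5, 8).
Entrant gets 8 moving first and 9 moving second, so Entrant prefers to move second.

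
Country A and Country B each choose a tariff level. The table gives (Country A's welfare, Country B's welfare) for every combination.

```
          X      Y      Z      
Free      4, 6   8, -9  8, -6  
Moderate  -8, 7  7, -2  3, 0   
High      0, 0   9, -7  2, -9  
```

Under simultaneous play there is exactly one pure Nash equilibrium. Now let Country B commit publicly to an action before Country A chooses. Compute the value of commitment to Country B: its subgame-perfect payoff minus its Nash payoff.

0

Work backward from Country A's decision.
- X → Country A plays Free (best of 4, -8, 0); Country B gets 6.
- Y → Country A plays High (best of 8, 7, 9); Country B gets -7.
- Z → Country A plays Free (best of 8, 3, 2); Country B gets -6.
Country B's induced payoffs are 6, -7, -6, so Country B commits to X. Subgame-perfect outcome: (Free, X) with payoffs (4, 6).
Now find the simultaneous Nash equilibrium.
Country A's best replies: X→Free; Y→High; Z→Free.
Country B's best replies: Free→X; Moderate→X; High→X.
Only (Free, X) has each player best-responding; Nash payoffs (4, 6).
Country B's commitment gain: 6 − 6 = 0.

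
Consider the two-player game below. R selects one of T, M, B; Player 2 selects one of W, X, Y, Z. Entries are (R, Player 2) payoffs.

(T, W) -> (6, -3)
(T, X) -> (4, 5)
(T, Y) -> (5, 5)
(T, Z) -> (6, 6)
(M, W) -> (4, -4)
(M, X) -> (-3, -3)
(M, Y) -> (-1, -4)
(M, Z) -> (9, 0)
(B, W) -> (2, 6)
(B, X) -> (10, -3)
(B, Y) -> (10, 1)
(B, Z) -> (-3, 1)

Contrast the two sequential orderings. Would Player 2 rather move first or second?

If R leads: Player 2's best replies are T→Z, M→Z, B→W; R's induced payoffs 6, 9, 2; outcome (M, Z), payoffs (9, 0).
If Player 2 leads: R's best replies are W→T, X→B, Y→B, Z→M; Player 2's induced payoffs -3, -3, 1, 0; outcome (B, Y), payoffs (10, 1).
Player 2 gets 1 moving first and 0 moving second, so Player 2 prefers to move first.

first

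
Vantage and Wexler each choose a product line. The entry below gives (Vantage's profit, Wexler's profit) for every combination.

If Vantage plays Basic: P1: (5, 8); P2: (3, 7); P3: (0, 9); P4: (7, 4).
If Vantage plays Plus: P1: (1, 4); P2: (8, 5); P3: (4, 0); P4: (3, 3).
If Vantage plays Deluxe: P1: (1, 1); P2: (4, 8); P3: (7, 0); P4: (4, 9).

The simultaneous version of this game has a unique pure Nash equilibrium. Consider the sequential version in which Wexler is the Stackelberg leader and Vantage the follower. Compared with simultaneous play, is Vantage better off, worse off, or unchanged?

Solve by backward induction (Wexler leads).
- P1 → Vantage plays Basic (best of 5, 1, 1); Wexler gets 8.
- P2 → Vantage plays Plus (best of 3, 8, 4); Wexler gets 5.
- P3 → Vantage plays Deluxe (best of 0, 4, 7); Wexler gets 0.
- P4 → Vantage plays Basic (best of 7, 3, 4); Wexler gets 4.
Maximizing over 8, 5, 0, 4, Wexler chooses P1. Subgame-perfect outcome: (Basic, P1) with payoffs (5, 8).
Now find the simultaneous Nash equilibrium.
Vantage's best replies: P1→Basic; P2→Plus; P3→Deluxe; P4→Basic.
Wexler's best replies: Basic→P3; Plus→P2; Deluxe→P4.
Only (Plus, P2) has each player best-responding; Nash payoffs (8, 5).
Vantage earns 5 sequentially versus 8 at the Nash outcome: worse off.

worse off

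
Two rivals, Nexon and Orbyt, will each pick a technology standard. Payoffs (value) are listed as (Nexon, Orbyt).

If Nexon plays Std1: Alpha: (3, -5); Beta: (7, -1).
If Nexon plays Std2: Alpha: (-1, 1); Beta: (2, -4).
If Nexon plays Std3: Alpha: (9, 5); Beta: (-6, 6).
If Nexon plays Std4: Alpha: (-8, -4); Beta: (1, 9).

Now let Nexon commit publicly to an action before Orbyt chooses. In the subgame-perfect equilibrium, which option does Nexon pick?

Work backward from Orbyt's decision.
- Std1 → Orbyt plays Beta (best of -5, -1); Nexon gets 7.
- Std2 → Orbyt plays Alpha (best of 1, -4); Nexon gets -1.
- Std3 → Orbyt plays Beta (best of 5, 6); Nexon gets -6.
- Std4 → Orbyt plays Beta (best of -4, 9); Nexon gets 1.
Among 7, -1, -6, 1, the best is 7 at Std1. Subgame-perfect outcome: (Std1, Beta) with payoffs (7, -1).

Std1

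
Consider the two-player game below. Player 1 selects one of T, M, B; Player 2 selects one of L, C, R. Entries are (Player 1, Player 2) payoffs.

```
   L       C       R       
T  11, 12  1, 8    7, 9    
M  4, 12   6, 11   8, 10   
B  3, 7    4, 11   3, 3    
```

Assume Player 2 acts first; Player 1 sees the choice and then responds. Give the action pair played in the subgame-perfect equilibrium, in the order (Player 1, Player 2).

(T, L)

Work backward from Player 1's decision.
- L: BR = T, leader payoff 12.
- C: BR = M, leader payoff 11.
- R: BR = M, leader payoff 10.
Player 2's induced payoffs are 12, 11, 10, so Player 2 commits to L. Subgame-perfect outcome: (T, L) with payoffs (11, 12).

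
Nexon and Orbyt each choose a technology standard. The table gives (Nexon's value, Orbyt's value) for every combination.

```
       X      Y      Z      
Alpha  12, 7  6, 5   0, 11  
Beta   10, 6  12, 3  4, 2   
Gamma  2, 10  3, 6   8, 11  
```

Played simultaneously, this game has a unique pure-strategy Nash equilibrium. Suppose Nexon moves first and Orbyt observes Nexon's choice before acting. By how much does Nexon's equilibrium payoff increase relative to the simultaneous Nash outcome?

2

Work backward from Orbyt's decision.
- Alpha: BR = Z, leader payoff 0.
- Beta: BR = X, leader payoff 10.
- Gamma: BR = Z, leader payoff 8.
Among 0, 10, 8, the best is 10 at Beta. Subgame-perfect outcome: (Beta, X) with payoffs (10, 6).
Now find the simultaneous Nash equilibrium.
Nexon's best replies: X→Alpha; Y→Beta; Z→Gamma.
Orbyt's best replies: Alpha→Z; Beta→X; Gamma→Z.
Only (Gamma, Z) has each player best-responding; Nash payoffs (8, 11).
Nexon's commitment gain: 10 − 8 = 2.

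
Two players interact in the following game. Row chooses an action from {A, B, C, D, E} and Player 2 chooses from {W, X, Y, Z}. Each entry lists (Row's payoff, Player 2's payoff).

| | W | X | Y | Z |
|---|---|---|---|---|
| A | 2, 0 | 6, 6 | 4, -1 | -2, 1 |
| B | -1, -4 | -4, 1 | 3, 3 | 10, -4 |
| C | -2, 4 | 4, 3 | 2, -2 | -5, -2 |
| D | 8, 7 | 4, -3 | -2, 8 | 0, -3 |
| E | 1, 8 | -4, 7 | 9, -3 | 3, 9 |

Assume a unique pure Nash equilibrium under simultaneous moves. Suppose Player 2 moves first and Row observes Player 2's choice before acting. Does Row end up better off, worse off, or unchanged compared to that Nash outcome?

Row best-responds to each possible Player 2 move:
- W: Row compares 2, -1, -2, 8, 1 and picks D; Player 2 would get 7.
- X: Row compares 6, -4, 4, 4, -4 and picks A; Player 2 would get 6.
- Y: Row compares 4, 3, 2, -2, 9 and picks E; Player 2 would get -3.
- Z: Row compares -2, 10, -5, 0, 3 and picks B; Player 2 would get -4.
Among 7, 6, -3, -4, the best is 7 at W. Subgame-perfect outcome: (D, W) with payoffs (8, 7).
Now find the simultaneous Nash equilibrium.
Row's best replies: W→D; X→A; Y→E; Z→B.
Player 2's best replies: A→X; B→Y; C→W; D→Y; E→Z.
Only (A, X) has each player best-responding; Nash payoffs (6, 6).
Row earns 8 sequentially versus 6 at the Nash outcome: better off.

better off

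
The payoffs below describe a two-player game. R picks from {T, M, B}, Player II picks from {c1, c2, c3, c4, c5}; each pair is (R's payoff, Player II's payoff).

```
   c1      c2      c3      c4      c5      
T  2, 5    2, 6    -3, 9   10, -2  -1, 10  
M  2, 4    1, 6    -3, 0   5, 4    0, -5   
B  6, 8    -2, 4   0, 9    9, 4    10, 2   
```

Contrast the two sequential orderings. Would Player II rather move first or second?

If R leads: Player II's best replies are T→c5, M→c2, B→c3; R's induced payoffs -1, 1, 0; outcome (M, c2), payoffs (1, 6).
If Player II leads: R's best replies are c1→B, c2→T, c3→B, c4→T, c5→B; Player II's induced payoffs 8, 6, 9, -2, 2; outcome (B, c3), payoffs (0, 9).
Player II gets 9 moving first and 6 moving second, so Player II prefers to move first.

first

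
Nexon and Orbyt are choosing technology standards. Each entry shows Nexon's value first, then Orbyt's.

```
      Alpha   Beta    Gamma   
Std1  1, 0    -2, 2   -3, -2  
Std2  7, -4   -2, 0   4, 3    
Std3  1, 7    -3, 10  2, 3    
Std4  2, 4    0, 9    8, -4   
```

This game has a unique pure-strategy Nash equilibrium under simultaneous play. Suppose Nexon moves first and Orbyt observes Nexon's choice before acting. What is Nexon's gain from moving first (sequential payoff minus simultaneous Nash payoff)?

Backward induction with Nexon moving first.
- Std1 → Orbyt plays Beta (best of 0, 2, -2); Nexon gets -2.
- Std2 → Orbyt plays Gamma (best of -4, 0, 3); Nexon gets 4.
- Std3 → Orbyt plays Beta (best of 7, 10, 3); Nexon gets -3.
- Std4 → Orbyt plays Beta (best of 4, 9, -4); Nexon gets 0.
Among -2, 4, -3, 0, the best is 4 at Std2. Subgame-perfect outcome: (Std2, Gamma) with payoffs (4, 3).
Now find the simultaneous Nash equilibrium.
Nexon's best replies: Alpha→Std2; Beta→Std4; Gamma→Std4.
Orbyt's best replies: Std1→Beta; Std2→Gamma; Std3→Beta; Std4→Beta.
The unique mutual best reply is (Std4, Beta), giving (0, 9).
Nexon's commitment gain: 4 − 0 = 4.

4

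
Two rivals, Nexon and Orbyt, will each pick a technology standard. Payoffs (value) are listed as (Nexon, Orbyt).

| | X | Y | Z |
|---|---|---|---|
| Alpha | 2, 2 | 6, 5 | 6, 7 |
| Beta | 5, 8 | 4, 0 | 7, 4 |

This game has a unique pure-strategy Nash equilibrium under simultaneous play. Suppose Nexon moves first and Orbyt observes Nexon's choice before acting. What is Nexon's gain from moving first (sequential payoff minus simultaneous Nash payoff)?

1

Solve by backward induction (Nexon leads).
- Alpha: Orbyt compares 2, 5, 7 and picks Z; Nexon would get 6.
- Beta: Orbyt compares 8, 0, 4 and picks X; Nexon would get 5.
Among 6, 5, the best is 6 at Alpha. Subgame-perfect outcome: (Alpha, Z) with payoffs (6, 7).
Under simultaneous play:
Nexon's best replies: X→Beta; Y→Alpha; Z→Beta.
Orbyt's best replies: Alpha→Z; Beta→X.
Only (Beta, X) has each player best-responding; Nash payoffs (5, 8).
Nexon's commitment gain: 6 − 5 = 1.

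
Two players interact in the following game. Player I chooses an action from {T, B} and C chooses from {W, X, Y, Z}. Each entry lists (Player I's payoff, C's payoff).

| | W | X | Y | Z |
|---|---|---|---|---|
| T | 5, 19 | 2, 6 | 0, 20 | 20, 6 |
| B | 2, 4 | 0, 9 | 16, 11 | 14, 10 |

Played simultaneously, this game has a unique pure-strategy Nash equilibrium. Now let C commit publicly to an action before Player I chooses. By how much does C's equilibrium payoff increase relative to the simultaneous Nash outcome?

8

Work backward from Player I's decision.
- W → Player I plays T (best of 5, 2); C gets 19.
- X → Player I plays T (best of 2, 0); C gets 6.
- Y → Player I plays B (best of 0, 16); C gets 11.
- Z → Player I plays T (best of 20, 14); C gets 6.
Among 19, 6, 11, 6, the best is 19 at W. Subgame-perfect outcome: (T, W) with payoffs (5, 19).
Under simultaneous play:
Player I's best replies: W→T; X→T; Y→B; Z→T.
C's best replies: T→Y; B→Y.
Only (B, Y) has each player best-responding; Nash payoffs (16, 11).
C's commitment gain: 19 − 11 = 8.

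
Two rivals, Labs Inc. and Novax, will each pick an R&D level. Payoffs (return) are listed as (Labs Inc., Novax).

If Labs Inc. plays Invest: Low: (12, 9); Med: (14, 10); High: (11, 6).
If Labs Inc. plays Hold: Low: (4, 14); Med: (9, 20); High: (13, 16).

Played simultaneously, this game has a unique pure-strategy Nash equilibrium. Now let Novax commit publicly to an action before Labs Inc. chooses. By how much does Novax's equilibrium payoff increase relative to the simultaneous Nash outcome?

6

Work backward from Labs Inc.'s decision.
- Low: BR = Invest, leader payoff 9.
- Med: BR = Invest, leader payoff 10.
- High: BR = Hold, leader payoff 16.
Maximizing over 9, 10, 16, Novax chooses High. Subgame-perfect outcome: (Hold, High) with payoffs (13, 16).
For the simultaneous game, intersect best replies.
Labs Inc.'s best replies: Low→Invest; Med→Invest; High→Hold.
Novax's best replies: Invest→Med; Hold→Med.
The unique mutual best reply is (Invest, Med), giving (14, 10).
Novax's commitment gain: 16 − 10 = 6.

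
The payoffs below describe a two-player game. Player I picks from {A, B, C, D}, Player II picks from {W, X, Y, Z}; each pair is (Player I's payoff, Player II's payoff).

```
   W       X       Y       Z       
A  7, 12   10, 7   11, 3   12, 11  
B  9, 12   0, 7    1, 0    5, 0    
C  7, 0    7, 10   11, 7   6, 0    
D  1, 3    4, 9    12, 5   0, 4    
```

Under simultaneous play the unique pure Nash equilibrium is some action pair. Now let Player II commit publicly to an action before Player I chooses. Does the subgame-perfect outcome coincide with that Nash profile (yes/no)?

yes

Solve by backward induction (Player II leads).
- W: Player I compares 7, 9, 7, 1 and picks B; Player II would get 12.
- X: Player I compares 10, 0, 7, 4 and picks A; Player II would get 7.
- Y: Player I compares 11, 1, 11, 12 and picks D; Player II would get 5.
- Z: Player I compares 12, 5, 6, 0 and picks A; Player II would get 11.
Player II's induced payoffs are 12, 7, 5, 11, so Player II commits to W. Subgame-perfect outcome: (B, W) with payoffs (9, 12).
For the simultaneous game, intersect best replies.
Player I's best replies: W→B; X→A; Y→D; Z→A.
Player II's best replies: A→W; B→W; C→X; D→X.
Only (B, W) has each player best-responding; Nash payoffs (9, 12).
Sequential outcome (B, W) coincides with the Nash profile (B, W).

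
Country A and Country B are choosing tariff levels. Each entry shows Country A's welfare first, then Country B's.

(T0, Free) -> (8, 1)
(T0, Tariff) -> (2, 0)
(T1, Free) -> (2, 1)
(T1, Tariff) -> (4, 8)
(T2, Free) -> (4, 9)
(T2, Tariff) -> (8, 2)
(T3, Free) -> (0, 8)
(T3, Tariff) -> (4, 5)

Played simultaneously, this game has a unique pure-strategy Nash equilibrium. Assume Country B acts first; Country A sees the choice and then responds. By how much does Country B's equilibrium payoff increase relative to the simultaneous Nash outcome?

1

Country A best-responds to each possible Country B move:
- Free: Country A compares 8, 2, 4, 0 and picks T0; Country B would get 1.
- Tariff: Country A compares 2, 4, 8, 4 and picks T2; Country B would get 2.
Among 1, 2, the best is 2 at Tariff. Subgame-perfect outcome: (T2, Tariff) with payoffs (8, 2).
For the simultaneous game, intersect best replies.
Country A's best replies: Free→T0; Tariff→T2.
Country B's best replies: T0→Free; T1→Tariff; T2→Free; T3→Free.
Only (T0, Free) has each player best-responding; Nash payoffs (8, 1).
Country B's commitment gain: 2 − 1 = 1.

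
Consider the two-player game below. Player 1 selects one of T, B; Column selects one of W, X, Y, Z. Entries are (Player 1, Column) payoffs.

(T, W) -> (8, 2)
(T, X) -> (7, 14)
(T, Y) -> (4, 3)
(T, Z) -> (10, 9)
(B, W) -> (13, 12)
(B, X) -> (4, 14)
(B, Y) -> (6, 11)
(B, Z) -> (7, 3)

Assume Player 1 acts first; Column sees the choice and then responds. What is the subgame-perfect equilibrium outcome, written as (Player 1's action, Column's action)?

Backward induction with Player 1 moving first.
- T: Column compares 2, 14, 3, 9 and picks X; Player 1 would get 7.
- B: Column compares 12, 14, 11, 3 and picks X; Player 1 would get 4.
Maximizing over 7, 4, Player 1 chooses T. Subgame-perfect outcome: (T, X) with payoffs (7, 14).

(T, X)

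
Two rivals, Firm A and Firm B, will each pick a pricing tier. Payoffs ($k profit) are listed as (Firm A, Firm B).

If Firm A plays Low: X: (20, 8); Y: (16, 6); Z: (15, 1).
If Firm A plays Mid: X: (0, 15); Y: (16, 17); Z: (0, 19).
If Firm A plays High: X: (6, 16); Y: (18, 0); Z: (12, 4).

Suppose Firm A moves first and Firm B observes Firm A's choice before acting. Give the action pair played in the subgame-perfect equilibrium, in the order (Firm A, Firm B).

(Low, X)

Work backward from Firm B's decision.
- Low: Firm B compares 8, 6, 1 and picks X; Firm A would get 20.
- Mid: Firm B compares 15, 17, 19 and picks Z; Firm A would get 0.
- High: Firm B compares 16, 0, 4 and picks X; Firm A would get 6.
Among 20, 0, 6, the best is 20 at Low. Subgame-perfect outcome: (Low, X) with payoffs (20, 8).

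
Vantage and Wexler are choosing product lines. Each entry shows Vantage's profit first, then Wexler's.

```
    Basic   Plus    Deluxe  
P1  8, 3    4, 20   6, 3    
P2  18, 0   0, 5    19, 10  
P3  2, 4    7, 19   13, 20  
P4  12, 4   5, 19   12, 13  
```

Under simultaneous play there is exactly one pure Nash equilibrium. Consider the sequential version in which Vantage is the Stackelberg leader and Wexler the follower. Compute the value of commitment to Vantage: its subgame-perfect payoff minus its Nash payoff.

0

Backward induction with Vantage moving first.
- P1: BR = Plus, leader payoff 4.
- P2: BR = Deluxe, leader payoff 19.
- P3: BR = Deluxe, leader payoff 13.
- P4: BR = Plus, leader payoff 5.
Among 4, 19, 13, 5, the best is 19 at P2. Subgame-perfect outcome: (P2, Deluxe) with payoffs (19, 10).
Under simultaneous play:
Vantage's best replies: Basic→P2; Plus→P3; Deluxe→P2.
Wexler's best replies: P1→Plus; P2→Deluxe; P3→Deluxe; P4→Plus.
Only (P2, Deluxe) has each player best-responding; Nash payoffs (19, 10).
Vantage's commitment gain: 19 − 19 = 0.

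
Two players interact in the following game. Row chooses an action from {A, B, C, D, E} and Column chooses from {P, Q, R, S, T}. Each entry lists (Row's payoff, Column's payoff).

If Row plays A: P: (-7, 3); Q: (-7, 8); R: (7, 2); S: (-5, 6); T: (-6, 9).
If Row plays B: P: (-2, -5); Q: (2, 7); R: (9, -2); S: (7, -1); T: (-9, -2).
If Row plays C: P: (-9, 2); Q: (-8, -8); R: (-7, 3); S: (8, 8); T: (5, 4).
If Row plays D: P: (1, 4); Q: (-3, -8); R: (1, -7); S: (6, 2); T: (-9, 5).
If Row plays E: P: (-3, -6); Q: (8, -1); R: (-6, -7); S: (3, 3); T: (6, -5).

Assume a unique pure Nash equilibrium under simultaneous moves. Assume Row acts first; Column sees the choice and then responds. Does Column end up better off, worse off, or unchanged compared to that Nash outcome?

Work backward from Column's decision.
- A: Column compares 3, 8, 2, 6, 9 and picks T; Row would get -6.
- B: Column compares -5, 7, -2, -1, -2 and picks Q; Row would get 2.
- C: Column compares 2, -8, 3, 8, 4 and picks S; Row would get 8.
- D: Column compares 4, -8, -7, 2, 5 and picks T; Row would get -9.
- E: Column compares -6, -1, -7, 3, -5 and picks S; Row would get 3.
Row's induced payoffs are -6, 2, 8, -9, 3, so Row commits to C. Subgame-perfect outcome: (C, S) with payoffs (8, 8).
Now find the simultaneous Nash equilibrium.
Row's best replies: P→D; Q→E; R→B; S→C; T→E.
Column's best replies: A→T; B→Q; C→S; D→T; E→S.
The unique mutual best reply is (C, S), giving (8, 8).
Column earns 8 sequentially versus 8 at the Nash outcome: unchanged.

unchanged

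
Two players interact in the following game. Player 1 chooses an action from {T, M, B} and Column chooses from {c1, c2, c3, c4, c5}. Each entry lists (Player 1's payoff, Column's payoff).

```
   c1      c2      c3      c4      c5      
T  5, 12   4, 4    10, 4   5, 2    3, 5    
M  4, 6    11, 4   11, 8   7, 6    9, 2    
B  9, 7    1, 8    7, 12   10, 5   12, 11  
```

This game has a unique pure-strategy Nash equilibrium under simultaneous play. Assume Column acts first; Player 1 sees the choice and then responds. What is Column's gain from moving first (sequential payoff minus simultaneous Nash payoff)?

3

Solve by backward induction (Column leads).
- c1: Player 1 compares 5, 4, 9 and picks B; Column would get 7.
- c2: Player 1 compares 4, 11, 1 and picks M; Column would get 4.
- c3: Player 1 compares 10, 11, 7 and picks M; Column would get 8.
- c4: Player 1 compares 5, 7, 10 and picks B; Column would get 5.
- c5: Player 1 compares 3, 9, 12 and picks B; Column would get 11.
Among 7, 4, 8, 5, 11, the best is 11 at c5. Subgame-perfect outcome: (B, c5) with payoffs (12, 11).
Now find the simultaneous Nash equilibrium.
Player 1's best replies: c1→B; c2→M; c3→M; c4→B; c5→B.
Column's best replies: T→c1; M→c3; B→c3.
Only (M, c3) has each player best-responding; Nash payoffs (11, 8).
Column's commitment gain: 11 − 8 = 3.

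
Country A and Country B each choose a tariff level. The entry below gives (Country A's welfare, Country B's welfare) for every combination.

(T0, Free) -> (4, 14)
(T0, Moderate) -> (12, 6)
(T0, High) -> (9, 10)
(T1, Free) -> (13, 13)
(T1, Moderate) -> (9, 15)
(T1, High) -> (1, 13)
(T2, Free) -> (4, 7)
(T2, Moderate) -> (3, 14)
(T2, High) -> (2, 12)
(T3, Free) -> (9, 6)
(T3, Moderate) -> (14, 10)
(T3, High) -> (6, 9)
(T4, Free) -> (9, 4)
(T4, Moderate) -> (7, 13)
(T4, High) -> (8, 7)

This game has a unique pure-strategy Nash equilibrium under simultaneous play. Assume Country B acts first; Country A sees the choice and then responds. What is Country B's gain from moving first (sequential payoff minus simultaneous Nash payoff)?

3

Work backward from Country A's decision.
- Free → Country A plays T1 (best of 4, 13, 4, 9, 9); Country B gets 13.
- Moderate → Country A plays T3 (best of 12, 9, 3, 14, 7); Country B gets 10.
- High → Country A plays T0 (best of 9, 1, 2, 6, 8); Country B gets 10.
Maximizing over 13, 10, 10, Country B chooses Free. Subgame-perfect outcome: (T1, Free) with payoffs (13, 13).
For the simultaneous game, intersect best replies.
Country A's best replies: Free→T1; Moderate→T3; High→T0.
Country B's best replies: T0→Free; T1→Moderate; T2→Moderate; T3→Moderate; T4→Moderate.
The unique mutual best reply is (T3, Moderate), giving (14, 10).
Country B's commitment gain: 13 − 10 = 3.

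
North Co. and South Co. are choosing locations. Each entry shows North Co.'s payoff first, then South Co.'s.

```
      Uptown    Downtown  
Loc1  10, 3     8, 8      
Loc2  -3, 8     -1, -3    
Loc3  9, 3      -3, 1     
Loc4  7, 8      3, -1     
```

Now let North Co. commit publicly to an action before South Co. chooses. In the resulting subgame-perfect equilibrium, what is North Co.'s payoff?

South Co. best-responds to each possible North Co. move:
- Loc1 → South Co. plays Downtown (best of 3, 8); North Co. gets 8.
- Loc2 → South Co. plays Uptown (best of 8, -3); North Co. gets -3.
- Loc3 → South Co. plays Uptown (best of 3, 1); North Co. gets 9.
- Loc4 → South Co. plays Uptown (best of 8, -1); North Co. gets 7.
Among 8, -3, 9, 7, the best is 9 at Loc3. Subgame-perfect outcome: (Loc3, Uptown) with payoffs (9, 3).

9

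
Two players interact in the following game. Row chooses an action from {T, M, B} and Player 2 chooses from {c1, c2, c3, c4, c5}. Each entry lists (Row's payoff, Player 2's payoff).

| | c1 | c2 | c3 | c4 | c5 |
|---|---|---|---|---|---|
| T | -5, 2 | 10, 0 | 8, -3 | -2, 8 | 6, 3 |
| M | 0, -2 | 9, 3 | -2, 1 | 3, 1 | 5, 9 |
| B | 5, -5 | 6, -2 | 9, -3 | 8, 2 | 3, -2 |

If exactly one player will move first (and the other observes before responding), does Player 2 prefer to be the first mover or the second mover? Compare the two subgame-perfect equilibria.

If Row leads: Player 2's best replies are T→c4, M→c5, B→c4; Row's induced payoffs -2, 5, 8; outcome (B, c4), payoffs (8, 2).
If Player 2 leads: Row's best replies are c1→B, c2→T, c3→B, c4→B, c5→T; Player 2's induced payoffs -5, 0, -3, 2, 3; outcome (T, c5), payoffs (6, 3).
Player 2 gets 3 moving first and 2 moving second, so Player 2 prefers to move first.

first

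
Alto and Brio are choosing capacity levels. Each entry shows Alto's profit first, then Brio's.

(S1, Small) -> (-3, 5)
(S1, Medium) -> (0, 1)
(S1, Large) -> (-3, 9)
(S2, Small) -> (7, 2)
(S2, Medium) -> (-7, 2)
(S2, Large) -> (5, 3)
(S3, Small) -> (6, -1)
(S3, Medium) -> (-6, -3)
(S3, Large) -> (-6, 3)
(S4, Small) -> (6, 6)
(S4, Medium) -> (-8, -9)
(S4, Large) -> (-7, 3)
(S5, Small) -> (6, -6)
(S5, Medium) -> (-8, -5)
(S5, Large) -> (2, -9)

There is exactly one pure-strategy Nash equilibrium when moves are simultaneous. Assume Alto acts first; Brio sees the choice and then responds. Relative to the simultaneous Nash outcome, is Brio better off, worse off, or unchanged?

better off

Backward induction with Alto moving first.
- S1: Brio compares 5, 1, 9 and picks Large; Alto would get -3.
- S2: Brio compares 2, 2, 3 and picks Large; Alto would get 5.
- S3: Brio compares -1, -3, 3 and picks Large; Alto would get -6.
- S4: Brio compares 6, -9, 3 and picks Small; Alto would get 6.
- S5: Brio compares -6, -5, -9 and picks Medium; Alto would get -8.
Among -3, 5, -6, 6, -8, the best is 6 at S4. Subgame-perfect outcome: (S4, Small) with payoffs (6, 6).
For the simultaneous game, intersect best replies.
Alto's best replies: Small→S2; Medium→S1; Large→S2.
Brio's best replies: S1→Large; S2→Large; S3→Large; S4→Small; S5→Medium.
Only (S2, Large) has each player best-responding; Nash payoffs (5, 3).
Brio earns 6 sequentially versus 3 at the Nash outcome: better off.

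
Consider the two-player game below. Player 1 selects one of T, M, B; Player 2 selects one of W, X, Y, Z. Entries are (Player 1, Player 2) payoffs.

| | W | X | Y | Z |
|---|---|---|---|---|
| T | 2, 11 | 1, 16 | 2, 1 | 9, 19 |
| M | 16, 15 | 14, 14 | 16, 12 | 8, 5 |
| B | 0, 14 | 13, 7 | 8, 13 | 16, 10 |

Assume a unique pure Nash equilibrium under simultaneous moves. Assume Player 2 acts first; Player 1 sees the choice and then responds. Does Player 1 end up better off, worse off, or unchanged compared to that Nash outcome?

Player 1 best-responds to each possible Player 2 move:
- W: Player 1 compares 2, 16, 0 and picks M; Player 2 would get 15.
- X: Player 1 compares 1, 14, 13 and picks M; Player 2 would get 14.
- Y: Player 1 compares 2, 16, 8 and picks M; Player 2 would get 12.
- Z: Player 1 compares 9, 8, 16 and picks B; Player 2 would get 10.
Among 15, 14, 12, 10, the best is 15 at W. Subgame-perfect outcome: (M, W) with payoffs (16, 15).
Now find the simultaneous Nash equilibrium.
Player 1's best replies: W→M; X→M; Y→M; Z→B.
Player 2's best replies: T→Z; M→W; B→W.
The unique mutual best reply is (M, W), giving (16, 15).
Player 1 earns 16 sequentially versus 16 at the Nash outcome: unchanged.

unchanged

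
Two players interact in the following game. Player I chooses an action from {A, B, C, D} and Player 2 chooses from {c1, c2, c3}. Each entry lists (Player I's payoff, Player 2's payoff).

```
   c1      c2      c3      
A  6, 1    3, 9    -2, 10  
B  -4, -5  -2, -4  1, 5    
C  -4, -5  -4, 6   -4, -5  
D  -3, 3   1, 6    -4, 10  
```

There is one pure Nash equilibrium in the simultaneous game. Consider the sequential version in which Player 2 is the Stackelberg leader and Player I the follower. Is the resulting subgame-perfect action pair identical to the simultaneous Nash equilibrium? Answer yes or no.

no

Player I best-responds to each possible Player 2 move:
- c1: Player I compares 6, -4, -4, -3 and picks A; Player 2 would get 1.
- c2: Player I compares 3, -2, -4, 1 and picks A; Player 2 would get 9.
- c3: Player I compares -2, 1, -4, -4 and picks B; Player 2 would get 5.
Among 1, 9, 5, the best is 9 at c2. Subgame-perfect outcome: (A, c2) with payoffs (3, 9).
Now find the simultaneous Nash equilibrium.
Player I's best replies: c1→A; c2→A; c3→B.
Player 2's best replies: A→c3; B→c3; C→c2; D→c3.
The unique mutual best reply is (B, c3), giving (1, 5).
Sequential outcome (A, c2) differs from the Nash profile (B, c3).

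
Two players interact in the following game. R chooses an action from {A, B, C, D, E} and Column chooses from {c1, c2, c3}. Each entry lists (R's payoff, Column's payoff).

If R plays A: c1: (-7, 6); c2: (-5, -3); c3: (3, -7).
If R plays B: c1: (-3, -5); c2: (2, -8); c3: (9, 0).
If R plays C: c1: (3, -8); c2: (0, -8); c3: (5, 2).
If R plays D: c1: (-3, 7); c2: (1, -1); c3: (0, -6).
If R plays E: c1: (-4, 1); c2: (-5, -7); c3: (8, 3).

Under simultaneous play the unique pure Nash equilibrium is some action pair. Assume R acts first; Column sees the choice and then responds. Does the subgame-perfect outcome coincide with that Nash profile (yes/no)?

yes

Backward induction with R moving first.
- A: BR = c1, leader payoff -7.
- B: BR = c3, leader payoff 9.
- C: BR = c3, leader payoff 5.
- D: BR = c1, leader payoff -3.
- E: BR = c3, leader payoff 8.
Maximizing over -7, 9, 5, -3, 8, R chooses B. Subgame-perfect outcome: (B, c3) with payoffs (9, 0).
Under simultaneous play:
R's best replies: c1→C; c2→B; c3→B.
Column's best replies: A→c1; B→c3; C→c3; D→c1; E→c3.
Only (B, c3) has each player best-responding; Nash payoffs (9, 0).
Sequential outcome (B, c3) coincides with the Nash profile (B, c3).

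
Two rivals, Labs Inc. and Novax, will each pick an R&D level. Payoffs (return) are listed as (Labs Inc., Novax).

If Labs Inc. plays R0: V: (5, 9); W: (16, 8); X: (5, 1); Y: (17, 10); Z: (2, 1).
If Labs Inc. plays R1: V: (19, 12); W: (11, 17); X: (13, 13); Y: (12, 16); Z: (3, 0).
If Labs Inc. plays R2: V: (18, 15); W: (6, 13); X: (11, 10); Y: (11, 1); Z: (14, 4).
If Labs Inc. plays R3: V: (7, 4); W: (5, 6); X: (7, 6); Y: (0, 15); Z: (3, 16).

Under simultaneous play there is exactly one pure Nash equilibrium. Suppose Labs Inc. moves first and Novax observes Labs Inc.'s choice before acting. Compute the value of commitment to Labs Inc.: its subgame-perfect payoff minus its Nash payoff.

Novax best-responds to each possible Labs Inc. move:
- R0: BR = Y, leader payoff 17.
- R1: BR = W, leader payoff 11.
- R2: BR = V, leader payoff 18.
- R3: BR = Z, leader payoff 3.
Maximizing over 17, 11, 18, 3, Labs Inc. chooses R2. Subgame-perfect outcome: (R2, V) with payoffs (18, 15).
Under simultaneous play:
Labs Inc.'s best replies: V→R1; W→R0; X→R1; Y→R0; Z→R2.
Novax's best replies: R0→Y; R1→W; R2→V; R3→Z.
Only (R0, Y) has each player best-responding; Nash payoffs (17, 10).
Labs Inc.'s commitment gain: 18 − 17 = 1.

1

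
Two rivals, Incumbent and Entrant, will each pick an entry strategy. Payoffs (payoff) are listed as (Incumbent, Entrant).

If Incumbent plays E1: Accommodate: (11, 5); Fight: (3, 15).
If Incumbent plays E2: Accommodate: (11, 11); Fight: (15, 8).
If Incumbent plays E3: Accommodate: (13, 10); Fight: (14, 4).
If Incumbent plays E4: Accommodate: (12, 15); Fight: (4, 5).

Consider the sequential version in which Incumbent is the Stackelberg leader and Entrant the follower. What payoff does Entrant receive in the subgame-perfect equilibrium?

Work backward from Entrant's decision.
- E1: Entrant compares 5, 15 and picks Fight; Incumbent would get 3.
- E2: Entrant compares 11, 8 and picks Accommodate; Incumbent would get 11.
- E3: Entrant compares 10, 4 and picks Accommodate; Incumbent would get 13.
- E4: Entrant compares 15, 5 and picks Accommodate; Incumbent would get 12.
Incumbent's induced payoffs are 3, 11, 13, 12, so Incumbent commits to E3. Subgame-perfect outcome: (E3, Accommodate) with payoffs (13, 10).

10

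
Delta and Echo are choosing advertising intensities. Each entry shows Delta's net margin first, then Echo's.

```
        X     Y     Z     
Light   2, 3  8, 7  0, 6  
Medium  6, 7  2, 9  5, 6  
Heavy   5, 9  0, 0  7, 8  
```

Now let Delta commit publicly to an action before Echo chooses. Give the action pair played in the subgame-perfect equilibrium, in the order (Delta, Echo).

(Light, Y)

Work backward from Echo's decision.
- Light: BR = Y, leader payoff 8.
- Medium: BR = Y, leader payoff 2.
- Heavy: BR = X, leader payoff 5.
Delta's induced payoffs are 8, 2, 5, so Delta commits to Light. Subgame-perfect outcome: (Light, Y) with payoffs (8, 7).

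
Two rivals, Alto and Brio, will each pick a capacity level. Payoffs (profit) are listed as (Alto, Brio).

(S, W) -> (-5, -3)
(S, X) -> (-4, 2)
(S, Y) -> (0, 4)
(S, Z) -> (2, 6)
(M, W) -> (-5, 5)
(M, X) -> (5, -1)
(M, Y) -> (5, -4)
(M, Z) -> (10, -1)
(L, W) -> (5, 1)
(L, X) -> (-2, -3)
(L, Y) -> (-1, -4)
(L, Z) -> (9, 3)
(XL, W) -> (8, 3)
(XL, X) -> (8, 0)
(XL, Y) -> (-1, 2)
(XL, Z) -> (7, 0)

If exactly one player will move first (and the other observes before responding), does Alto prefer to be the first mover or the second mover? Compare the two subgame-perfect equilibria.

If Alto leads: Brio's best replies are S→Z, M→W, L→Z, XL→W; Alto's induced payoffs 2, -5, 9, 8; outcome (L, Z), payoffs (9, 3).
If Brio leads: Alto's best replies are W→XL, X→XL, Y→M, Z→M; Brio's induced payoffs 3, 0, -4, -1; outcome (XL, W), payoffs (8, 3).
Alto gets 9 moving first and 8 moving second, so Alto prefers to move first.

first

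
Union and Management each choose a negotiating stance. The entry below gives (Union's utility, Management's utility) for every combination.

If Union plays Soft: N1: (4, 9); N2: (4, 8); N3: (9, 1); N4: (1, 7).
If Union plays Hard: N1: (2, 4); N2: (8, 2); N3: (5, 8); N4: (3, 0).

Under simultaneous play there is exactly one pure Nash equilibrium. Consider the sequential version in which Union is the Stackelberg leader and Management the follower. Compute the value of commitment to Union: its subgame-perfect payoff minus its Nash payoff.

Work backward from Management's decision.
- Soft: Management compares 9, 8, 1, 7 and picks N1; Union would get 4.
- Hard: Management compares 4, 2, 8, 0 and picks N3; Union would get 5.
Among 4, 5, the best is 5 at Hard. Subgame-perfect outcome: (Hard, N3) with payoffs (5, 8).
For the simultaneous game, intersect best replies.
Union's best replies: N1→Soft; N2→Hard; N3→Soft; N4→Hard.
Management's best replies: Soft→N1; Hard→N3.
The unique mutual best reply is (Soft, N1), giving (4, 9).
Union's commitment gain: 5 − 4 = 1.

1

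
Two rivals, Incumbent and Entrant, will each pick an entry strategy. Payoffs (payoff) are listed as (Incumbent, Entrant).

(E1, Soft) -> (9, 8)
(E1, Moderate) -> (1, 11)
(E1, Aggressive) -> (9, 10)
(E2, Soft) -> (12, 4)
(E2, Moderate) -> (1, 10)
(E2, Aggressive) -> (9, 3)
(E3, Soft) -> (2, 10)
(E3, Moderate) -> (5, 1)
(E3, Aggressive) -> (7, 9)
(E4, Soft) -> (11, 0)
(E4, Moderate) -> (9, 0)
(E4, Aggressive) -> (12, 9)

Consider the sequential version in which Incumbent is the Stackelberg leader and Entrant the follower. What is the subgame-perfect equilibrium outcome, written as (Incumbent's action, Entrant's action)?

(E4, Aggressive)

Solve by backward induction (Incumbent leads).
- E1: BR = Moderate, leader payoff 1.
- E2: BR = Moderate, leader payoff 1.
- E3: BR = Soft, leader payoff 2.
- E4: BR = Aggressive, leader payoff 12.
Incumbent's induced payoffs are 1, 1, 2, 12, so Incumbent commits to E4. Subgame-perfect outcome: (E4, Aggressive) with payoffs (12, 9).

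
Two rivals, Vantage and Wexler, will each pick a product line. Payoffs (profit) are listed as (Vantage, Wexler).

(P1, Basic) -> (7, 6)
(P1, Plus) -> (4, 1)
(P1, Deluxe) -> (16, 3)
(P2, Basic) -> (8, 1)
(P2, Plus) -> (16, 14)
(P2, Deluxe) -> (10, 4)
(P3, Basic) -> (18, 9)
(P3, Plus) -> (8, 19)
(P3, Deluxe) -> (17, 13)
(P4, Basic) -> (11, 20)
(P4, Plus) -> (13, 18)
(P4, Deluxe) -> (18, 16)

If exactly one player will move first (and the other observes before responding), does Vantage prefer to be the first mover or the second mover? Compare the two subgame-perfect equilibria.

second

If Vantage leads: Wexler's best replies are P1→Basic, P2→Plus, P3→Plus, P4→Basic; Vantage's induced payoffs 7, 16, 8, 11; outcome (P2, Plus), payoffs (16, 14).
If Wexler leads: Vantage's best replies are Basic→P3, Plus→P2, Deluxe→P4; Wexler's induced payoffs 9, 14, 16; outcome (P4, Deluxe), payoffs (18, 16).
Vantage gets 16 moving first and 18 moving second, so Vantage prefers to move second.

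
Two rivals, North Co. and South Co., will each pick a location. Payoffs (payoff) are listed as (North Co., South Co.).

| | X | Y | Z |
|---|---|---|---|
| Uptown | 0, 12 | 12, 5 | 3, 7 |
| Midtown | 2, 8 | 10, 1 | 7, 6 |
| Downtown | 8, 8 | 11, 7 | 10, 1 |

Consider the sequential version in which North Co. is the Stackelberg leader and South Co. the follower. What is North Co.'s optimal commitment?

Downtown

Solve by backward induction (North Co. leads).
- Uptown → South Co. plays X (best of 12, 5, 7); North Co. gets 0.
- Midtown → South Co. plays X (best of 8, 1, 6); North Co. gets 2.
- Downtown → South Co. plays X (best of 8, 7, 1); North Co. gets 8.
Among 0, 2, 8, the best is 8 at Downtown. Subgame-perfect outcome: (Downtown, X) with payoffs (8, 8).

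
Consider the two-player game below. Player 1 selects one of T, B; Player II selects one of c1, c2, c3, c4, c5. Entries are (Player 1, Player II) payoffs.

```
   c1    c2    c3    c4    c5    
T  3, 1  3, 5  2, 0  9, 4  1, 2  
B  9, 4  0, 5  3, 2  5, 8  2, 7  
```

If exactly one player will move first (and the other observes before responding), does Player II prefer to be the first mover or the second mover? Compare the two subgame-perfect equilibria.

If Player 1 leads: Player II's best replies are T→c2, B→c4; Player 1's induced payoffs 3, 5; outcome (B, c4), payoffs (5, 8).
If Player II leads: Player 1's best replies are c1→B, c2→T, c3→B, c4→T, c5→B; Player II's induced payoffs 4, 5, 2, 4, 7; outcome (B, c5), payoffs (2, 7).
Player II gets 7 moving first and 8 moving second, so Player II prefers to move second.

second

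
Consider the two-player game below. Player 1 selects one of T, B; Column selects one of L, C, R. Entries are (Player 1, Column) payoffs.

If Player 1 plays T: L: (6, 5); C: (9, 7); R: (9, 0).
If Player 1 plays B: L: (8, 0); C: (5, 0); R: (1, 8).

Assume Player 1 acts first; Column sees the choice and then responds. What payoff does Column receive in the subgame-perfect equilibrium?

Work backward from Column's decision.
- T → Column plays C (best of 5, 7, 0); Player 1 gets 9.
- B → Column plays R (best of 0, 0, 8); Player 1 gets 1.
Player 1's induced payoffs are 9, 1, so Player 1 commits to T. Subgame-perfect outcome: (T, C) with payoffs (9, 7).

7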